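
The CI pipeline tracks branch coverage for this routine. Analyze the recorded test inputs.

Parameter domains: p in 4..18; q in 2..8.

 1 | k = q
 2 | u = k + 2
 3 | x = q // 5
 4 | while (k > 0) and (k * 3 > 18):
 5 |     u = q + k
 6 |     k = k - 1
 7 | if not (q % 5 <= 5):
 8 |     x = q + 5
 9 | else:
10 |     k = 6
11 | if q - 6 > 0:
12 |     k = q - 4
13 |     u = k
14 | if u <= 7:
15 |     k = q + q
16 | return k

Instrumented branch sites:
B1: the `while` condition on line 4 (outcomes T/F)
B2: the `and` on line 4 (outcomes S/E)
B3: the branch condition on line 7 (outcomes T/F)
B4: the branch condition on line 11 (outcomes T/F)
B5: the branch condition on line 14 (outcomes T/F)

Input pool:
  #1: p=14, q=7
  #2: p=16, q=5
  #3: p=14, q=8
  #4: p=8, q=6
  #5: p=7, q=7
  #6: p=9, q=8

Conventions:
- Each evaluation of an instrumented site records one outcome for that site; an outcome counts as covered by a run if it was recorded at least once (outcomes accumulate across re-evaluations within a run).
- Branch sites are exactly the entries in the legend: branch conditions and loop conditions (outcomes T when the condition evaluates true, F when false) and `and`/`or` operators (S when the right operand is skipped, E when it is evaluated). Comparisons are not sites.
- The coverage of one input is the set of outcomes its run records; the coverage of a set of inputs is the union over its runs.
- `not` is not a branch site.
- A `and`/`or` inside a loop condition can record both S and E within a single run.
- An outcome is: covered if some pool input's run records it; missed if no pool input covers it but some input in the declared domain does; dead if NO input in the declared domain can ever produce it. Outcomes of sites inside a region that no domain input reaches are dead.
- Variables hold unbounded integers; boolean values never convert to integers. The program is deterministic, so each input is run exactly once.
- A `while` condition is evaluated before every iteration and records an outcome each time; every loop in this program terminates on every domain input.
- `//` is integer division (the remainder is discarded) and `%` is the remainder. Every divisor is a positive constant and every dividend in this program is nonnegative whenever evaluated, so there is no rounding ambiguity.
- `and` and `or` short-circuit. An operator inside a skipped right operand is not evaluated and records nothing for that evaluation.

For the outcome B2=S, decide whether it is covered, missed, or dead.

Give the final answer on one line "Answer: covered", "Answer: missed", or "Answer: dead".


no pool input records B2=S
checking all 105 inputs in the declared domain: B2=S is never recorded -> dead
Answer: dead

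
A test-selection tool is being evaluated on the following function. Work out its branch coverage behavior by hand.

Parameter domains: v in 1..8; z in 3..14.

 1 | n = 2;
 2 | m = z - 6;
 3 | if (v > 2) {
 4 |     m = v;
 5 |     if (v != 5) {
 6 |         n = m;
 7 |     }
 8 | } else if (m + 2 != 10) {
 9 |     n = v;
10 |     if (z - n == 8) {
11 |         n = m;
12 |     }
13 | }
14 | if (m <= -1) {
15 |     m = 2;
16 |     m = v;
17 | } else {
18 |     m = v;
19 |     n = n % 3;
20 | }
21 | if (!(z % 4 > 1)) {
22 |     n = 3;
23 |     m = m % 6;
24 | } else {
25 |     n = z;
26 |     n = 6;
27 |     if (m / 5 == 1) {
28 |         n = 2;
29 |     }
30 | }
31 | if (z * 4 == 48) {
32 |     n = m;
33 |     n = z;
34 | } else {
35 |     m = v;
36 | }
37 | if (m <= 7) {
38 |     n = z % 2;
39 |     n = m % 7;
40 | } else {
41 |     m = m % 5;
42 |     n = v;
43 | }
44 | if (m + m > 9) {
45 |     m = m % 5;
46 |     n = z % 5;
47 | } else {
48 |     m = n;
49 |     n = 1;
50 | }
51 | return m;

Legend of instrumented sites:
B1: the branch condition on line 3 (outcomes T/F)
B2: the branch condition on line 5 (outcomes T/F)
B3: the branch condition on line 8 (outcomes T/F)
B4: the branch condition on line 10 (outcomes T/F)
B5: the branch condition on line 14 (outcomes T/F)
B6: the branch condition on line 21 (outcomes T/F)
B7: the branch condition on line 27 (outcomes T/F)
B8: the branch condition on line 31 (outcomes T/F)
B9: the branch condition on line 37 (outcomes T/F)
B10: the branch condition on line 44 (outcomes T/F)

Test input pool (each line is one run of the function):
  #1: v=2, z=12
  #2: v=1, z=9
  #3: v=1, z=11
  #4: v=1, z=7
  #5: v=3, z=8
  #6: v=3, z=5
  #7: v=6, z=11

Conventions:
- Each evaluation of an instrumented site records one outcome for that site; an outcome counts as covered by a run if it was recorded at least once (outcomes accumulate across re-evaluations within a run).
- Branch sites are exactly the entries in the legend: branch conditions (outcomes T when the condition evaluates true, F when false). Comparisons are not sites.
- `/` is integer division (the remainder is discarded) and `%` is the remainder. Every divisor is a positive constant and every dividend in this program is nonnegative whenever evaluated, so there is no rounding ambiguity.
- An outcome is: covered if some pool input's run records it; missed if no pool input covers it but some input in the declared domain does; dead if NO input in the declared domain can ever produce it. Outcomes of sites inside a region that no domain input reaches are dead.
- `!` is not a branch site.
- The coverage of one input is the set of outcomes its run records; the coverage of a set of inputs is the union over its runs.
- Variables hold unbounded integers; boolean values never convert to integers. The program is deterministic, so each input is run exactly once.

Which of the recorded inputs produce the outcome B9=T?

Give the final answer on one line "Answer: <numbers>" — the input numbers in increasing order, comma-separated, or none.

input #1 (v=2, z=12): produces B9=T
input #2 (v=1, z=9): produces B9=T
input #3 (v=1, z=11): produces B9=T
input #4 (v=1, z=7): produces B9=T
input #5 (v=3, z=8): produces B9=T
input #6 (v=3, z=5): produces B9=T
input #7 (v=6, z=11): produces B9=T

Answer: 1, 2, 3, 4, 5, 6, 7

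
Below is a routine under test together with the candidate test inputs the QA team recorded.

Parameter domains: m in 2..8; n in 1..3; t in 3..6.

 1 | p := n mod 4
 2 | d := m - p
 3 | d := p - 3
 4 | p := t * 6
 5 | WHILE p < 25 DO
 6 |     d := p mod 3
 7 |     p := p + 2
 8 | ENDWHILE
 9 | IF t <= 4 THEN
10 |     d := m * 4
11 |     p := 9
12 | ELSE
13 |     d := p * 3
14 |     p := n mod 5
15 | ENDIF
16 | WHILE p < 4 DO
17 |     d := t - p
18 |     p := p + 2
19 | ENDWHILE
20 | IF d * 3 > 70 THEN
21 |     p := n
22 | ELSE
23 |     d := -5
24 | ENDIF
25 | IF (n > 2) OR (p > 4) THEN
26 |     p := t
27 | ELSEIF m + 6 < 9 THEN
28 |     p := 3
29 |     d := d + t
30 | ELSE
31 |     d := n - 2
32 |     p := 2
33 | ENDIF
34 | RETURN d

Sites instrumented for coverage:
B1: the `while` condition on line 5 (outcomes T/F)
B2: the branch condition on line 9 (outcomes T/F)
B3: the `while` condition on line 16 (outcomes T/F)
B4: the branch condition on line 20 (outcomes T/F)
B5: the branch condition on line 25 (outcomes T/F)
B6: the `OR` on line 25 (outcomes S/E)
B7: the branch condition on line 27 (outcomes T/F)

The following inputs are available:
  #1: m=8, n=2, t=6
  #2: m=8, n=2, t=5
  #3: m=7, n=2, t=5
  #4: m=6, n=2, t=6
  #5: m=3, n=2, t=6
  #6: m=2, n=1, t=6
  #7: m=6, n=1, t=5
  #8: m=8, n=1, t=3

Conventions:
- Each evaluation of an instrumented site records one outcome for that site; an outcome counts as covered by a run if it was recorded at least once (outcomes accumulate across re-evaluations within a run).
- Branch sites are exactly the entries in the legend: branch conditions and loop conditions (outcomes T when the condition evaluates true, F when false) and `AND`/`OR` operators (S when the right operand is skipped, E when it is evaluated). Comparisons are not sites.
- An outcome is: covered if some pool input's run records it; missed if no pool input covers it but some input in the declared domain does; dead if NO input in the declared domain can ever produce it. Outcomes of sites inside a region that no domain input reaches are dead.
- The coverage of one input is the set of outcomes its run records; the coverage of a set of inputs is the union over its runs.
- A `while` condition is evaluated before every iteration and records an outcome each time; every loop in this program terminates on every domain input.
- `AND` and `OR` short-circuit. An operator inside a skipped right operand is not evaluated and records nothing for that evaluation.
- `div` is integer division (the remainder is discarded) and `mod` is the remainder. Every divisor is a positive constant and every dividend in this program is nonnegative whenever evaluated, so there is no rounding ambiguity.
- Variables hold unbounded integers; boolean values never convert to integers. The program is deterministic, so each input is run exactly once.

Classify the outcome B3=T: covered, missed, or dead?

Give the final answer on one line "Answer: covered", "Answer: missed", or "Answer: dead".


B3=T is recorded by pool input(s) 1, 2, 3, 4, 5, 6, 7 -> covered
Answer: covered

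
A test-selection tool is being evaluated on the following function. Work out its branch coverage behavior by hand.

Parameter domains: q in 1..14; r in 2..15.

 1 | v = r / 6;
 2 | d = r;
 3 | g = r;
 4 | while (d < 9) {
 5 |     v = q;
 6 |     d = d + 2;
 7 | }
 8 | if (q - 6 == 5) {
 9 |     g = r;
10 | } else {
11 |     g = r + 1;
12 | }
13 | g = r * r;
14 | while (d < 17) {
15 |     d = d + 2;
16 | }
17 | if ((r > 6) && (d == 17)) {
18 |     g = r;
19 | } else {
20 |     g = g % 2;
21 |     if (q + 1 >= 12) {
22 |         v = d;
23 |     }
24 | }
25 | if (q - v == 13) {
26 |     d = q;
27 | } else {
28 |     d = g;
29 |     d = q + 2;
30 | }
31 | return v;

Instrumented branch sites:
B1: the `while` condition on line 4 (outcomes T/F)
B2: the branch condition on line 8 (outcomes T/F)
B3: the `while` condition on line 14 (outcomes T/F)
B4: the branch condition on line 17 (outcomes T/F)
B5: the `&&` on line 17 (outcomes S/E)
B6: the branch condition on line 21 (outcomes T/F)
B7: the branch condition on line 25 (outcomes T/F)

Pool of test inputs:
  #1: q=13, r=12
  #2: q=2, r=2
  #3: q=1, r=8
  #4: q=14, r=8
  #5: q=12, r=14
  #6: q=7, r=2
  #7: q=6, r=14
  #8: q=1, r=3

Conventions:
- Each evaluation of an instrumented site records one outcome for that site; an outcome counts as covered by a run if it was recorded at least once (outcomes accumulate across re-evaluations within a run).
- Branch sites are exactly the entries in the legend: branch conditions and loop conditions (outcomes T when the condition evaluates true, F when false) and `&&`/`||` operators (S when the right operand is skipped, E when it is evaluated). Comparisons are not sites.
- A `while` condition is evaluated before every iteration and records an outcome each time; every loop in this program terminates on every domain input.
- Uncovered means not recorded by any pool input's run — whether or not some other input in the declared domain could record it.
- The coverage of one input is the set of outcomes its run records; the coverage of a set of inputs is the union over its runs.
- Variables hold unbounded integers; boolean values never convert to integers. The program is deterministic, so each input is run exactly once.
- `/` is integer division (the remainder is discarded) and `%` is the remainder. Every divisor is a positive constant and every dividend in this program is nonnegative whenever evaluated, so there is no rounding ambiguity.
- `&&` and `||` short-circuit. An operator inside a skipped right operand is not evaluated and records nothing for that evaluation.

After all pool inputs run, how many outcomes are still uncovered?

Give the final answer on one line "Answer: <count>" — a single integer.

run #1 (q=13, r=12) records B1=F, B2=F, B3=T, B3=F, B4=F, B5=E, B6=T, B7=F
run #2 (q=2, r=2) records B1=T, B1=F, B2=F, B3=T, B3=F, B4=F, B5=S, B6=F, B7=F
run #3 (q=1, r=8) records B1=T, B1=F, B2=F, B3=T, B3=F, B4=F, B5=E, B6=F, B7=F
run #4 (q=14, r=8) records B1=T, B1=F, B2=F, B3=T, B3=F, B4=F, B5=E, B6=T, B7=F
run #5 (q=12, r=14) records B1=F, B2=F, B3=T, B3=F, B4=F, B5=E, B6=T, B7=F
run #6 (q=7, r=2) records B1=T, B1=F, B2=F, B3=T, B3=F, B4=F, B5=S, B6=F, B7=F
run #7 (q=6, r=14) records B1=F, B2=F, B3=T, B3=F, B4=F, B5=E, B6=F, B7=F
run #8 (q=1, r=3) records B1=T, B1=F, B2=F, B3=T, B3=F, B4=F, B5=S, B6=F, B7=F
union over the pool: B1=T, B1=F, B2=F, B3=T, B3=F, B4=F, B5=S, B5=E, B6=T, B6=F, B7=F
uncovered (3 of 14): B2=T, B4=T, B7=T

Answer: 3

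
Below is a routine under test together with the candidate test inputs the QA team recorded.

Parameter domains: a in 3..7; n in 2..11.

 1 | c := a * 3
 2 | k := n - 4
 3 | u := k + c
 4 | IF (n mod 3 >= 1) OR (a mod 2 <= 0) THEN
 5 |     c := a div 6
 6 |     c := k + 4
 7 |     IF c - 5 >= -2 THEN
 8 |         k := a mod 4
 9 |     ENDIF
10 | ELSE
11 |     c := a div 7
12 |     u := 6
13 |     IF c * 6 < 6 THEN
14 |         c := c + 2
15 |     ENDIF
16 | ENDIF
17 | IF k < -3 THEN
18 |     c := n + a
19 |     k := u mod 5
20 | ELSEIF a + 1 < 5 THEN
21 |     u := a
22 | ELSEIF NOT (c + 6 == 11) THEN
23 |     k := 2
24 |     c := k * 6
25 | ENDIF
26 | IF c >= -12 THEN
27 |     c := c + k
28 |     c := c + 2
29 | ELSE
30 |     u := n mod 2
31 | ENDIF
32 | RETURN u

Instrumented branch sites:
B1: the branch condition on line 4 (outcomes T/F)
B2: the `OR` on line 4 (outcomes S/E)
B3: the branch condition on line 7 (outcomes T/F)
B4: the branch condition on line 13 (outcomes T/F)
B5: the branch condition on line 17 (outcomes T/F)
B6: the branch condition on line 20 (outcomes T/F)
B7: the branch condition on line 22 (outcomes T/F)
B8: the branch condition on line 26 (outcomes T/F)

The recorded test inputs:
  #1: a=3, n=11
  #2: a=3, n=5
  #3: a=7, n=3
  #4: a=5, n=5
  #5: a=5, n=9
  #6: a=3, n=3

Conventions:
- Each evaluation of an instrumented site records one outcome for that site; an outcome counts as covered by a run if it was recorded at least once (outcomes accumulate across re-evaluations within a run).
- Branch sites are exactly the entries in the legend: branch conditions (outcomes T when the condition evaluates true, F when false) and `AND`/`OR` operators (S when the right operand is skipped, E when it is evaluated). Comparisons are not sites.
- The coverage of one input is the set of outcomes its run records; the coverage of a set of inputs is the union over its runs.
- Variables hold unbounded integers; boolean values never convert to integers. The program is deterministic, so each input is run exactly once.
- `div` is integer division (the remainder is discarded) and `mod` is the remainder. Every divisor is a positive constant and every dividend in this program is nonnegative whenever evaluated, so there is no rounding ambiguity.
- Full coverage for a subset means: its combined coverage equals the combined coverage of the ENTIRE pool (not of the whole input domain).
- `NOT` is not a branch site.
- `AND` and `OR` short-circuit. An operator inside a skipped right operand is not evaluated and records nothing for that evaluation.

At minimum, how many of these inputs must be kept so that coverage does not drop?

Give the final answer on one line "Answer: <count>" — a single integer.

test 1 (a=3, n=11) fires B2->S, B1->T, B3->T, B5->F, B6->T, B8->T; hits B1=T, B2=S, B3=T, B5=F, B6=T, B8=T
test 2 (a=3, n=5) fires B2->S, B1->T, B3->T, B5->F, B6->T, B8->T; hits B1=T, B2=S, B3=T, B5=F, B6=T, B8=T
test 3 (a=7, n=3) fires B2->E, B1->F, B4->F, B5->F, B6->F, B7->T, B8->T; hits B1=F, B2=E, B4=F, B5=F, B6=F, B7=T, B8=T
test 4 (a=5, n=5) fires B2->S, B1->T, B3->T, B5->F, B6->F, B7->F, B8->T; hits B1=T, B2=S, B3=T, B5=F, B6=F, B7=F, B8=T
test 5 (a=5, n=9) fires B2->E, B1->F, B4->T, B5->F, B6->F, B7->T, B8->T; hits B1=F, B2=E, B4=T, B5=F, B6=F, B7=T, B8=T
test 6 (a=3, n=3) fires B2->E, B1->F, B4->T, B5->F, B6->T, B8->T; hits B1=F, B2=E, B4=T, B5=F, B6=T, B8=T
together the pool reaches 13 outcomes: B1=T, B1=F, B2=S, B2=E, B3=T, B4=T, B4=F, B5=F, B6=T, B6=F, B7=T, B7=F, B8=T
every size-1 subset falls short of the 13 outcomes (best: 7/13)
every size-2 subset falls short of the 13 outcomes (best: 11/13)
inputs {3, 4, 6} (size 3) cover everything; no size-3 subset with a lexicographically smaller index list covers all 13

Answer: 3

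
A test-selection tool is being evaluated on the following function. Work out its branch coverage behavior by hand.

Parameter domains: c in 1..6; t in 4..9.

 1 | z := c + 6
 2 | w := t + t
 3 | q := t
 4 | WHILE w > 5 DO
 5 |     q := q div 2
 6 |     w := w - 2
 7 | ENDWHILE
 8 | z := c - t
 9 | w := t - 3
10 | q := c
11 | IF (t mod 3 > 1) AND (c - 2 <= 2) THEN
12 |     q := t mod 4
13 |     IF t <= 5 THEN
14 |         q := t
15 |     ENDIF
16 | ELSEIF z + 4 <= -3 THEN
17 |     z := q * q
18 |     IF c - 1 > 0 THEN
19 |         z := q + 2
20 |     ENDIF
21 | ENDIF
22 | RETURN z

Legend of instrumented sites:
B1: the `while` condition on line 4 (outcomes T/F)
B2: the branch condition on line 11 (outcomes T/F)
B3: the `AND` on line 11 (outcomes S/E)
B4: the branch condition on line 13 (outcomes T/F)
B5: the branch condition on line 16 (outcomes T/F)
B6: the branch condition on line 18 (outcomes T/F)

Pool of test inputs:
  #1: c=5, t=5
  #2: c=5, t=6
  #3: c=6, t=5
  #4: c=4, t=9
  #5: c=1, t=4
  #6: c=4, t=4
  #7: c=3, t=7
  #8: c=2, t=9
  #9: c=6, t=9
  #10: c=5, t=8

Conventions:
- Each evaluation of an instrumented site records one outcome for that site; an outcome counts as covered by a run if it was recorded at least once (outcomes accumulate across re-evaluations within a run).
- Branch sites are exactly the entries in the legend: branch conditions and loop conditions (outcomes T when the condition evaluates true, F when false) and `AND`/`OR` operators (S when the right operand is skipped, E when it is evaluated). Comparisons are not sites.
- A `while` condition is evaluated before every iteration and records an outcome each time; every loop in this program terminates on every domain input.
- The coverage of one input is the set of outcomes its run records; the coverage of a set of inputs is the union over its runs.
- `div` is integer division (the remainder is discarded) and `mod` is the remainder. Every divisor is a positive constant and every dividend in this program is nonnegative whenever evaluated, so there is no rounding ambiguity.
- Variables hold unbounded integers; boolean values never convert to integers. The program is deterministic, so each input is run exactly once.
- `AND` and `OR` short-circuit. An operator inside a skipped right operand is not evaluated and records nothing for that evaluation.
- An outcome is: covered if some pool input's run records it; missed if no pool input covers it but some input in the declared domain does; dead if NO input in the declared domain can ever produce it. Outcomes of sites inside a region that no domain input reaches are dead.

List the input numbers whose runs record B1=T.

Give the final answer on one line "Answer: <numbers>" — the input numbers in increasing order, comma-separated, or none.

input #1 (c=5, t=5): records B1=T
input #2 (c=5, t=6): records B1=T
input #3 (c=6, t=5): records B1=T
input #4 (c=4, t=9): records B1=T
input #5 (c=1, t=4): records B1=T
input #6 (c=4, t=4): records B1=T
input #7 (c=3, t=7): records B1=T
input #8 (c=2, t=9): records B1=T
input #9 (c=6, t=9): records B1=T
input #10 (c=5, t=8): records B1=T

Answer: 1, 2, 3, 4, 5, 6, 7, 8, 9, 10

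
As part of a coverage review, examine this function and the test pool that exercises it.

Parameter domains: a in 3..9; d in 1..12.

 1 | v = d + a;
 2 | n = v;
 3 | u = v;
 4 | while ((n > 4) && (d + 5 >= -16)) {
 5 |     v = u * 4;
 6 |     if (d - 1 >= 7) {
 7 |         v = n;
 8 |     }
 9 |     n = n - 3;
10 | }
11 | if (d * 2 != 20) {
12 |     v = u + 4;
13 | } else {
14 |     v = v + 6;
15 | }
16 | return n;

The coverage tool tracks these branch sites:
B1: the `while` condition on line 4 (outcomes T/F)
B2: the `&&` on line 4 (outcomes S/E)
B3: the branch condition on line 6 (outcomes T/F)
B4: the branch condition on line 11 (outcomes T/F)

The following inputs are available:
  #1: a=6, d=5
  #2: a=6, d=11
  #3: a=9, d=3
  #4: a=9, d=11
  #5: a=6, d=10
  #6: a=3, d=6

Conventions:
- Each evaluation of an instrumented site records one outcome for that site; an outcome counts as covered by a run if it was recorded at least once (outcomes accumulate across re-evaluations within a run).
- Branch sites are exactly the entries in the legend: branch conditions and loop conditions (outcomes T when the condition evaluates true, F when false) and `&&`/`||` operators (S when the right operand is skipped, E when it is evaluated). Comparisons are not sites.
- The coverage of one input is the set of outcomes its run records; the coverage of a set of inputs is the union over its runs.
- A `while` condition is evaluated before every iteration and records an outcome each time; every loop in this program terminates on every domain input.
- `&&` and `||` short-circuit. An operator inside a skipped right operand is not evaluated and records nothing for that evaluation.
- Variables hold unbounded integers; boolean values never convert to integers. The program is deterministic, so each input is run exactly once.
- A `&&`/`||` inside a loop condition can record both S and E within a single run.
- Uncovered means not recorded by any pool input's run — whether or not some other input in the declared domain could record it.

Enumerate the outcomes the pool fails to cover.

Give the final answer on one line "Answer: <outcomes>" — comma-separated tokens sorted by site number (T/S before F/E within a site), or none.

run #1 (a=6, d=5) runs B2->E, B1->T, B3->F, B2->E, B1->T, B3->F, B2->E, B1->T, B3->F, B2->S, B1->F, B4->T; records B1=T, B1=F, B2=S, B2=E, B3=F, B4=T
run #2 (a=6, d=11) runs B2->E, B1->T, B3->T, B2->E, B1->T, B3->T, B2->E, B1->T, B3->T, B2->E, B1->T, B3->T, B2->E, B1->T, ...; records B1=T, B1=F, B2=S, B2=E, B3=T, B4=T
run #3 (a=9, d=3) runs B2->E, B1->T, B3->F, B2->E, B1->T, B3->F, B2->E, B1->T, B3->F, B2->S, B1->F, B4->T; records B1=T, B1=F, B2=S, B2=E, B3=F, B4=T
run #4 (a=9, d=11) runs B2->E, B1->T, B3->T, B2->E, B1->T, B3->T, B2->E, B1->T, B3->T, B2->E, B1->T, B3->T, B2->E, B1->T, ...; records B1=T, B1=F, B2=S, B2=E, B3=T, B4=T
run #5 (a=6, d=10) runs B2->E, B1->T, B3->T, B2->E, B1->T, B3->T, B2->E, B1->T, B3->T, B2->E, B1->T, B3->T, B2->S, B1->F, ...; records B1=T, B1=F, B2=S, B2=E, B3=T, B4=F
run #6 (a=3, d=6) runs B2->E, B1->T, B3->F, B2->E, B1->T, B3->F, B2->S, B1->F, B4->T; records B1=T, B1=F, B2=S, B2=E, B3=F, B4=T
union over the pool: B1=T, B1=F, B2=S, B2=E, B3=T, B3=F, B4=T, B4=F
uncovered (0 of 8): none

Answer: none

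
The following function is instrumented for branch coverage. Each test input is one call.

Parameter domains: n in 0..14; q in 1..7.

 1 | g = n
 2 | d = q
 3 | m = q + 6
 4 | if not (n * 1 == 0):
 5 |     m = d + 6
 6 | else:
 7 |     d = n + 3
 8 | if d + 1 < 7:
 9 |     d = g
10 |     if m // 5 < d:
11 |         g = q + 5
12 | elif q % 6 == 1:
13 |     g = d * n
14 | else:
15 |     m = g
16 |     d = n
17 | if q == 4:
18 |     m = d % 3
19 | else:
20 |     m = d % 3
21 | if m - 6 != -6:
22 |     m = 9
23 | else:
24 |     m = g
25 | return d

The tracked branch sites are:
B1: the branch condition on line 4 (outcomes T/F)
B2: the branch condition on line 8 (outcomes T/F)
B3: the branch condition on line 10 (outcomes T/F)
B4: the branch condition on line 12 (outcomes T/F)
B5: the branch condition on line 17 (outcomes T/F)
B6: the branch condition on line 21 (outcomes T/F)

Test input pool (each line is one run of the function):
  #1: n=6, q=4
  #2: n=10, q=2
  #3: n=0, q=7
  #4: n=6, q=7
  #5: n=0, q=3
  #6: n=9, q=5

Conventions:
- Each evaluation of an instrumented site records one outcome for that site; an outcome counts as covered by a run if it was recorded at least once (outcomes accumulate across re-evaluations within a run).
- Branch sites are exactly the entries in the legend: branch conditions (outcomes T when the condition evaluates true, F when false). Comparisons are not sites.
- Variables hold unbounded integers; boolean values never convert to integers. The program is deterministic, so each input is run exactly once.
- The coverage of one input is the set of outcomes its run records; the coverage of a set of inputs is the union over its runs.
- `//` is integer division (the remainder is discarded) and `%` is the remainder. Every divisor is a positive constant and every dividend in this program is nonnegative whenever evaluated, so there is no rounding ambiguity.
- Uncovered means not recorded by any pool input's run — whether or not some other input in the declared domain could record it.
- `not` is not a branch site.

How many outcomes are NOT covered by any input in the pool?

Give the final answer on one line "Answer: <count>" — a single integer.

#1 (n=6, q=4) -> B1->T, B2->T, B3->T, B5->T, B6->F; covered: B1=T, B2=T, B3=T, B5=T, B6=F
#2 (n=10, q=2) -> B1->T, B2->T, B3->T, B5->F, B6->T; covered: B1=T, B2=T, B3=T, B5=F, B6=T
#3 (n=0, q=7) -> B1->F, B2->T, B3->F, B5->F, B6->F; covered: B1=F, B2=T, B3=F, B5=F, B6=F
#4 (n=6, q=7) -> B1->T, B2->F, B4->T, B5->F, B6->T; covered: B1=T, B2=F, B4=T, B5=F, B6=T
#5 (n=0, q=3) -> B1->F, B2->T, B3->F, B5->F, B6->F; covered: B1=F, B2=T, B3=F, B5=F, B6=F
#6 (n=9, q=5) -> B1->T, B2->T, B3->T, B5->F, B6->F; covered: B1=T, B2=T, B3=T, B5=F, B6=F
union over the pool: B1=T, B1=F, B2=T, B2=F, B3=T, B3=F, B4=T, B5=T, B5=F, B6=T, B6=F
uncovered (1 of 12): B4=F

Answer: 1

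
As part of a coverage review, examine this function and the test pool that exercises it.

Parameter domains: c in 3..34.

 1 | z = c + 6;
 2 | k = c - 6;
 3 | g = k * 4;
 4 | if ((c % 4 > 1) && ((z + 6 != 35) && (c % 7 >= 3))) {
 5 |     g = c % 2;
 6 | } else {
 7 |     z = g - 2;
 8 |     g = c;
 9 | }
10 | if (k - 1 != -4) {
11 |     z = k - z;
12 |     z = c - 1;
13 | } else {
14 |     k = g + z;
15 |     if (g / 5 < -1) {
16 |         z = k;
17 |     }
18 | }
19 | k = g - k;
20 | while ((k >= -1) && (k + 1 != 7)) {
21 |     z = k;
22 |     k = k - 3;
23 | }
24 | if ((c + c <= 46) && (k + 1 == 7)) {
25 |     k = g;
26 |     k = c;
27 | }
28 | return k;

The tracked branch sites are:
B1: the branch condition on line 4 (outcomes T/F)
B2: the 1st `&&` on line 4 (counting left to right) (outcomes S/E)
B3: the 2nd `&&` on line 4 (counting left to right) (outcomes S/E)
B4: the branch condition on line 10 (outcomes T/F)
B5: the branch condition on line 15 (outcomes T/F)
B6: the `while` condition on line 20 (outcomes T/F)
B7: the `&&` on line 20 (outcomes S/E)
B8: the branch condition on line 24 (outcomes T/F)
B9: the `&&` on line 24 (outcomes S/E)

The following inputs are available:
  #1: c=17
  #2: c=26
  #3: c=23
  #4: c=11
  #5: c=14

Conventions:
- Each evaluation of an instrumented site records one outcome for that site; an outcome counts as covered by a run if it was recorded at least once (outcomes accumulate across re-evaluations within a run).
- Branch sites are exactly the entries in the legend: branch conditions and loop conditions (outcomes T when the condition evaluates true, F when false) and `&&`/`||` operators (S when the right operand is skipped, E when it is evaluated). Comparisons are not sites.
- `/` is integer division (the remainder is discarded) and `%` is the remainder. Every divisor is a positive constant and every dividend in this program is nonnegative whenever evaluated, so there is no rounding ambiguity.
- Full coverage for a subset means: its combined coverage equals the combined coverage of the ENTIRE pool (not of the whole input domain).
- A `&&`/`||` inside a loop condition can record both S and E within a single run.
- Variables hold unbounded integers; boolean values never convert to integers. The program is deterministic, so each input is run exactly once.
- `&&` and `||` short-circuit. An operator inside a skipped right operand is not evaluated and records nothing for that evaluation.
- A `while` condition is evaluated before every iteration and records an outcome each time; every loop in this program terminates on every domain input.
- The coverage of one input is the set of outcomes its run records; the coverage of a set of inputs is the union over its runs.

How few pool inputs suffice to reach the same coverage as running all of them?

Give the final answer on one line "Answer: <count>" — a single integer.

run #1 (c=17) records B1=F, B2=S, B4=T, B6=F, B7=E, B8=T, B9=E
run #2 (c=26) records B1=T, B2=E, B3=E, B4=T, B6=F, B7=S, B8=F, B9=S
run #3 (c=23) records B1=F, B2=E, B3=S, B4=T, B6=F, B7=E, B8=T, B9=E
run #4 (c=11) records B1=T, B2=E, B3=E, B4=T, B6=F, B7=S, B8=F, B9=E
run #5 (c=14) records B1=F, B2=E, B3=E, B4=T, B6=F, B7=E, B8=T, B9=E
the full pool covers 14 outcomes: B1=T, B1=F, B2=S, B2=E, B3=S, B3=E, B4=T, B6=F, B7=S, B7=E, B8=T, B8=F, B9=S, B9=E
checked all size-1 subsets: none covers 14 outcomes (max 8/14)
checked all size-2 subsets: none covers 14 outcomes (max 13/14)
inputs {1, 2, 3} (size 3) cover everything; no size-3 subset with a lexicographically smaller index list covers all 14

Answer: 3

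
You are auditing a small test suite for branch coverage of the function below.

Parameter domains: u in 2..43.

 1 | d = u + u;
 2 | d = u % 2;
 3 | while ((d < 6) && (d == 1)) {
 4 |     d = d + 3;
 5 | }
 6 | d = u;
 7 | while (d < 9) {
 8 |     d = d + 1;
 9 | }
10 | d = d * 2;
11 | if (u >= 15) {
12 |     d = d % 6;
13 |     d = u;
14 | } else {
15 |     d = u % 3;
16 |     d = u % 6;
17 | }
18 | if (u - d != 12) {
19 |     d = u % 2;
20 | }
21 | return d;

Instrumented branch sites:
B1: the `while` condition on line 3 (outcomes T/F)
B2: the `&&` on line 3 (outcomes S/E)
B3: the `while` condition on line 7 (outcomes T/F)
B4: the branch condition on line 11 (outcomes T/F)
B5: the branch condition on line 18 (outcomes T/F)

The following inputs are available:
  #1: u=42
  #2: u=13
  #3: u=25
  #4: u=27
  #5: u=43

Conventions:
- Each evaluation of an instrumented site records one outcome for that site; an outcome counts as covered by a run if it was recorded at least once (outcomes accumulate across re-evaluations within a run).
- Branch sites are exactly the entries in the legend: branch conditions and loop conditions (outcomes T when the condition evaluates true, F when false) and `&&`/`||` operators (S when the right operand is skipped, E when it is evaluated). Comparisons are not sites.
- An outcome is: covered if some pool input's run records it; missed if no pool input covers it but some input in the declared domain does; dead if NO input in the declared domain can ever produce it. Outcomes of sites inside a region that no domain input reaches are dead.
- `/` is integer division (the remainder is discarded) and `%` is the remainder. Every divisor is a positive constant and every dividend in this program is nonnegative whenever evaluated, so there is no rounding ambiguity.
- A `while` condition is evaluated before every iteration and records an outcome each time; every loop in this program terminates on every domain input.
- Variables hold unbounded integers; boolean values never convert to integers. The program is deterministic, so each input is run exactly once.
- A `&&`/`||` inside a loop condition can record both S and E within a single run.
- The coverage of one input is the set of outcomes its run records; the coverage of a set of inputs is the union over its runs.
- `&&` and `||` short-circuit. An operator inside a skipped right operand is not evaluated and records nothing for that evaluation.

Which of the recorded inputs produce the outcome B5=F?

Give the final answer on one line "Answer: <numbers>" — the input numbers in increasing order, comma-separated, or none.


input #1 (u=42): misses B5=F
input #2 (u=13): covers B5=F
input #3 (u=25): misses B5=F
input #4 (u=27): misses B5=F
input #5 (u=43): misses B5=F
Answer: 2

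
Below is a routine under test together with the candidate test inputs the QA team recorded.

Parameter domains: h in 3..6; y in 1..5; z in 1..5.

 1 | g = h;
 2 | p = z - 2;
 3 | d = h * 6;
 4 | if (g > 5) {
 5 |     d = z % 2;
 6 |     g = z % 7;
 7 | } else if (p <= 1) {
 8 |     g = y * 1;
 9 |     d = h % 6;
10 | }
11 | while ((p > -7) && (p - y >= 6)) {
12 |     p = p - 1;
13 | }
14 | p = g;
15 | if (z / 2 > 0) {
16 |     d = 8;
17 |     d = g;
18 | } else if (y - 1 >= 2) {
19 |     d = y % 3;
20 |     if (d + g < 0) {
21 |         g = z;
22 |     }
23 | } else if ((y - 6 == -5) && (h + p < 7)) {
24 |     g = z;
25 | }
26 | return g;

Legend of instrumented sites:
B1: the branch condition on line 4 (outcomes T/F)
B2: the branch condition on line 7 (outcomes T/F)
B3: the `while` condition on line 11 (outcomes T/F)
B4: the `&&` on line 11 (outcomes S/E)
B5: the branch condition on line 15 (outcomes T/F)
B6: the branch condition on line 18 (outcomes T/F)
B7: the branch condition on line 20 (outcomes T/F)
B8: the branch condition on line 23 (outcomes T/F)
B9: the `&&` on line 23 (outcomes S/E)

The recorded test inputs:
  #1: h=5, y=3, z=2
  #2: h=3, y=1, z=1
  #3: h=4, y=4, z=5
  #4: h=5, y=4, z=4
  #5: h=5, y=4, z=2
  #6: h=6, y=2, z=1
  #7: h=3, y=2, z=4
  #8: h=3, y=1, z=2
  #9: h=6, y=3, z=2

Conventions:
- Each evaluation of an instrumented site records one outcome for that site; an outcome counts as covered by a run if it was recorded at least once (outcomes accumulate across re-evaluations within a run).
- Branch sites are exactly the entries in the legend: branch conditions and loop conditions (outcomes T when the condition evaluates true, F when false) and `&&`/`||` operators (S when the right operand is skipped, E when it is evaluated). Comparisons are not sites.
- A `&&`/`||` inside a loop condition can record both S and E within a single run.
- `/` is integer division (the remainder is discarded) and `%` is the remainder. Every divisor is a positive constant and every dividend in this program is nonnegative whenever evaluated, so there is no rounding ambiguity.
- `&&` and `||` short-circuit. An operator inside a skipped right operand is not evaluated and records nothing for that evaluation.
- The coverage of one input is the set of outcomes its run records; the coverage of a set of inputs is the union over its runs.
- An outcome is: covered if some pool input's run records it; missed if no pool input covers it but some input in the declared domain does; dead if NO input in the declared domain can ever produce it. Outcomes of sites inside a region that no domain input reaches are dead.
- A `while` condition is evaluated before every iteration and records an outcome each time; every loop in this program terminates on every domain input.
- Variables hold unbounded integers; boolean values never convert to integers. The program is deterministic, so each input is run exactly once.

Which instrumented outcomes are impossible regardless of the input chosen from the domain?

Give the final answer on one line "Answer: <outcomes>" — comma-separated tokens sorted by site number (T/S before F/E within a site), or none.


sweeping the full domain (100 inputs) for each outcome:
  B3=T: zero occurrences over every domain input -> dead
  B4=S: zero occurrences over every domain input -> dead
  B7=T: zero occurrences over every domain input -> dead
  reachable outcomes have witnesses, e.g. B1=T (e.g. h=6, y=1, z=1), B1=F (e.g. h=3, y=1, z=1), B2=T (e.g. h=3, y=1, z=1), B2=F (e.g. h=3, y=1, z=4)
Answer: B3=T, B4=S, B7=T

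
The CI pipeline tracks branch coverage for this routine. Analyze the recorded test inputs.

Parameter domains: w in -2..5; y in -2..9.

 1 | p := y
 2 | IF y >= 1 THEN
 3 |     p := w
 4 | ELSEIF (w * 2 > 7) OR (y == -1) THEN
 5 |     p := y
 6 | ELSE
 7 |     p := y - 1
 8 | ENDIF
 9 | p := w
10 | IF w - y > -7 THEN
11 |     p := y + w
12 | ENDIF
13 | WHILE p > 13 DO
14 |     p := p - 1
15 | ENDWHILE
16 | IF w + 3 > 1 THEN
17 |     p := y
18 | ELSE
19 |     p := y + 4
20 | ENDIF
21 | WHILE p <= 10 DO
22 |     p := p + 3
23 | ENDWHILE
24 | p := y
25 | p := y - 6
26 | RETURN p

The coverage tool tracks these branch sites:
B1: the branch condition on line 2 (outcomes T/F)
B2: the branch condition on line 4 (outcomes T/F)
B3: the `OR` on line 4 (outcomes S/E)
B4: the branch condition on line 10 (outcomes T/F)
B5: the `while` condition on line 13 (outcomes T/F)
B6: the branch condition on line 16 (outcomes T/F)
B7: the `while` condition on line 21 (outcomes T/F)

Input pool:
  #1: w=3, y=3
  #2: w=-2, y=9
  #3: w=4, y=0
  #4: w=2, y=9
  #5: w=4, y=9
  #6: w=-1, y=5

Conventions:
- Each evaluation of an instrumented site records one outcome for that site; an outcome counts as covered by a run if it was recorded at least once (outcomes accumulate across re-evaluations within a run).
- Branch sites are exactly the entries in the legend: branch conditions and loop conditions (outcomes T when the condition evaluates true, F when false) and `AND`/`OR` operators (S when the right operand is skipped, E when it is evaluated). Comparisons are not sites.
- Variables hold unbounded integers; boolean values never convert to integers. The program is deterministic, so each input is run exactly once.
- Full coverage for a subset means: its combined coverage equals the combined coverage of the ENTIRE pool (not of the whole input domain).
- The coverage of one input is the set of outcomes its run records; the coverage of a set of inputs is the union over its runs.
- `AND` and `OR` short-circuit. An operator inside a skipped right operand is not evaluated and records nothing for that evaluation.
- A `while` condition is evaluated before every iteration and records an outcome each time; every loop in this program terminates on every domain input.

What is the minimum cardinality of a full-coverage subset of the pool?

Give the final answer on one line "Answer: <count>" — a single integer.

input #1, w=3, y=3: events B1->T, B4->T, B5->F, B6->T, B7->T, B7->T, B7->T, B7->F; outcomes B1=T, B4=T, B5=F, B6=T, B7=T, B7=F
input #2, w=-2, y=9: events B1->T, B4->F, B5->F, B6->F, B7->F; outcomes B1=T, B4=F, B5=F, B6=F, B7=F
input #3, w=4, y=0: events B1->F, B3->S, B2->T, B4->T, B5->F, B6->T, B7->T, B7->T, B7->T, B7->T, B7->F; outcomes B1=F, B2=T, B3=S, B4=T, B5=F, B6=T, B7=T, B7=F
input #4, w=2, y=9: events B1->T, B4->F, B5->F, B6->T, B7->T, B7->F; outcomes B1=T, B4=F, B5=F, B6=T, B7=T, B7=F
input #5, w=4, y=9: events B1->T, B4->T, B5->F, B6->T, B7->T, B7->F; outcomes B1=T, B4=T, B5=F, B6=T, B7=T, B7=F
input #6, w=-1, y=5: events B1->T, B4->T, B5->F, B6->T, B7->T, B7->T, B7->F; outcomes B1=T, B4=T, B5=F, B6=T, B7=T, B7=F
the full pool covers 11 outcomes: B1=T, B1=F, B2=T, B3=S, B4=T, B4=F, B5=F, B6=T, B6=F, B7=T, B7=F
checked all size-1 subsets: none covers 11 outcomes (max 8/11)
at size 2, {2, 3} reaches all 11 outcomes; every lexicographically earlier size-2 subset fails

Answer: 2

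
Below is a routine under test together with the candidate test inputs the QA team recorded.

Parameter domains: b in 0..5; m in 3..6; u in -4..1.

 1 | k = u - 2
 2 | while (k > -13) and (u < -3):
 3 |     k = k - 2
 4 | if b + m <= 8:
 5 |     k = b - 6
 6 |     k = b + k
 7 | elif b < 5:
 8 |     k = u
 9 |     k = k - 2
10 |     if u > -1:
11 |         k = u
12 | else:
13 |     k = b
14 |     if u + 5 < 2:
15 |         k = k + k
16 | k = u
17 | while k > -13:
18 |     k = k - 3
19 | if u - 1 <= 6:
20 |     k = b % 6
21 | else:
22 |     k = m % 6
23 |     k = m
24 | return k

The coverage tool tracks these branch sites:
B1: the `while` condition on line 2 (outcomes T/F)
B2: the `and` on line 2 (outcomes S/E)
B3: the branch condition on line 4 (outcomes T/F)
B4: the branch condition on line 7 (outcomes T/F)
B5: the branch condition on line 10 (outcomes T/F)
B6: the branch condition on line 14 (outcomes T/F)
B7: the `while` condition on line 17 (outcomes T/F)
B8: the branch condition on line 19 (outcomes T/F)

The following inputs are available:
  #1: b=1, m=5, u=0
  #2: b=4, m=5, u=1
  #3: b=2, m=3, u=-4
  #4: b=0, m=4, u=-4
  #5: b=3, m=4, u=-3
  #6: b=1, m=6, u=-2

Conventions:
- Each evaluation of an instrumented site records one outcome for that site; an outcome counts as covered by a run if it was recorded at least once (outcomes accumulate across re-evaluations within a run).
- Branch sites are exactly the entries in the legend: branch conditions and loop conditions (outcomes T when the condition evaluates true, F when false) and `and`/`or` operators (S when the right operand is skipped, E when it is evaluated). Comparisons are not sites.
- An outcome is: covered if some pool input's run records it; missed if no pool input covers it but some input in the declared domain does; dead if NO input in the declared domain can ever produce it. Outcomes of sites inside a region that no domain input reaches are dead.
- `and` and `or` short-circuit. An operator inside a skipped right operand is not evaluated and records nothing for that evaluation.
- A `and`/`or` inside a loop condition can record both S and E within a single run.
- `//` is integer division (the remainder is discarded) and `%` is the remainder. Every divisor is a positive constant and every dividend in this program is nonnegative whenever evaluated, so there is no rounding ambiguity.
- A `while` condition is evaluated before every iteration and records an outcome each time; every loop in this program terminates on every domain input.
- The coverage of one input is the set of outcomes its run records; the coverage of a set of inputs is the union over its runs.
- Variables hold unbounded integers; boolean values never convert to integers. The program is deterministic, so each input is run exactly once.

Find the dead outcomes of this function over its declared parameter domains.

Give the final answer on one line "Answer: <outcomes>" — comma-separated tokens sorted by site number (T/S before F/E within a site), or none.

exhaustive pass over the 144-input domain:
  B8=F: never recorded by any domain input -> dead
  reachable outcomes have witnesses, e.g. B1=T (e.g. b=0, m=3, u=-4), B1=F (e.g. b=0, m=3, u=-4), B2=S (e.g. b=0, m=3, u=-4), B2=E (e.g. b=0, m=3, u=-4)

Answer: B8=F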